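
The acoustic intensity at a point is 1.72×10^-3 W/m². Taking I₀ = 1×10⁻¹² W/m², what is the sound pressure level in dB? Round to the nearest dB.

Dividing by I₀ shifts the exponent by 12: I/I₀ = 1.72×10^9.
L = 10·(0.2355 + 9) = 92.36 dB.

92 dB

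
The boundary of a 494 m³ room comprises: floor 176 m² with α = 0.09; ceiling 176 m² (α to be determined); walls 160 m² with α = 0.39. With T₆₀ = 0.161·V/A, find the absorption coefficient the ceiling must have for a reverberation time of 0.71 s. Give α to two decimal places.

From T₆₀ = 0.161·V/A, the target T₆₀ = 0.71 s needs A = 0.161·494/0.71 = 112.02 m².
Absorption from the other surfaces = 176·0.09 + 160·0.39 = 78.24 m², so the ceiling must supply 33.78 m² over 176 m².
α = 33.78/176 = 0.192.

0.19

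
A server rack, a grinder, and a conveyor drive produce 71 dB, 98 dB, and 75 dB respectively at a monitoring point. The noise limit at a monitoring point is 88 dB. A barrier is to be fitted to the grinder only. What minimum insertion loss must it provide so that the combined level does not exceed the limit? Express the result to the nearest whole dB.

Everything except the grinder sums to 10^(71/10) + 10^(75/10) = 4.421e+07 in linear terms, 76.46 dB.
The limit corresponds to 10^(88/10) = 6.310e+08; subtracting the fixed part leaves 5.867e+08 for the grinder, i.e. 87.68 dB.
Required insertion loss = 98 − 87.68 = 10.32 dB.

10 dB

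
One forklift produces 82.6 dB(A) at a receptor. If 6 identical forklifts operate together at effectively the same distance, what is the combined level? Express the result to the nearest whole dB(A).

N identical incoherent sources raise the level by 10·log₁₀ N.
L_total = 82.6 + 10·log₁₀(6) = 82.6 + 7.782 = 90.38 dB(A).

90 dB(A)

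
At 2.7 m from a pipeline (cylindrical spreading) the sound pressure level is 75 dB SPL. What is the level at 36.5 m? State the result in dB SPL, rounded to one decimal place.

63.7 dB SPL

Line-source attenuation: ΔL = 10·log₁₀(r₂/r₁) = 10·log₁₀(36.5/2.7) = 11.309 dB.
L₂ = 75 − 10·log₁₀(36.5/2.7) = 75 − 11.309 = 63.69 dB SPL.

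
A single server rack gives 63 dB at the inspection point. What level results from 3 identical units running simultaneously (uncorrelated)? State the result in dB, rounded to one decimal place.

L_total = L₁ + 10·log₁₀ N for N identical incoherent sources.
L_total = 63 + 10·log₁₀(3) = 63 + 4.771 = 67.77 dB.

67.8 dB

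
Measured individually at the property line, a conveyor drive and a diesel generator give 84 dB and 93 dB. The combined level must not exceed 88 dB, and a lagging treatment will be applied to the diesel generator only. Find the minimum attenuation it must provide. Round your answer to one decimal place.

Fixed contribution from the other source: Σ 10^(L/10) = 10^(84/10) = 2.512e+08 (84.00 dB).
The limit corresponds to 10^(88/10) = 6.310e+08; subtracting the fixed part leaves 3.798e+08 for the diesel generator, i.e. 85.80 dB.
So the diesel generator must be reduced from 93 to 85.80 dB: IL = 7.20 dB.

7.2 dB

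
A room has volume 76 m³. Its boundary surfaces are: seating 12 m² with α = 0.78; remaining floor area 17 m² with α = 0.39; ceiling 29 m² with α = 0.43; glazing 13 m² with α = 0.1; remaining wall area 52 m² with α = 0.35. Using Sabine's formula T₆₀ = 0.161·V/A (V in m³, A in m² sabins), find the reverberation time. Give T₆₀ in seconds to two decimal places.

0.26 s

A = Σ Sᵢαᵢ = 12·0.78 + 17·0.39 + 29·0.43 + 13·0.1 + 52·0.35 = 47.96 m².
T₆₀ = 0.161·V/A = 0.161·76/47.96 = 0.255 s.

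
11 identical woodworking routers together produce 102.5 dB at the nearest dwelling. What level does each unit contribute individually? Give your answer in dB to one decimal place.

For N identical incoherent sources L_total = L₁ + 10·log₁₀ N, so L₁ = 102.5 − 10·log₁₀(11) = 102.5 − 10.414.

92.1 dB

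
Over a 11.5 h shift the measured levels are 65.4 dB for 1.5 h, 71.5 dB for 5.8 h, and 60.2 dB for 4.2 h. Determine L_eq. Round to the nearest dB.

69 dB

L_eq = 10·log₁₀[(1/T)·Σ tᵢ·10^(Lᵢ/10)] with T = 11.5 h.
Σ tᵢ·10^(Lᵢ/10) = 1.5·10^(65.4/10) + 5.8·10^(71.5/10) + 4.2·10^(60.2/10) = 9.153e+07.
L_eq = 10·log₁₀(9.153e+07/11.5) = 69.01 dB.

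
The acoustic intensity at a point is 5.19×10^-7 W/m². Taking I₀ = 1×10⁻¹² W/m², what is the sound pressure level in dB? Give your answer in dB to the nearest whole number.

57 dB

L = 10·log₁₀(I/I₀) = 10·log₁₀(5.19×10^-7/10⁻¹²) = 10·log₁₀(5.19×10^5).
L = 10·(0.7152 + 5) = 57.15 dB.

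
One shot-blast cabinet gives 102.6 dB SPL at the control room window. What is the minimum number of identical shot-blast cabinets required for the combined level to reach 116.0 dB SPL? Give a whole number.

22

The shortfall is 116.0 − 102.6 = 13.4 dB, and N units add 10·log₁₀ N, so need 10·log₁₀ N ≥ 13.4.
N ≥ 10^(13.4/10) = 21.878, so N = 22.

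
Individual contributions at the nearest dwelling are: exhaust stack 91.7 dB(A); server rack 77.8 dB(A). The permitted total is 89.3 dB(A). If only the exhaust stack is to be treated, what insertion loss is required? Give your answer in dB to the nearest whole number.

The untreated sources together contribute 10^(77.8/10) = 6.026e+07, i.e. 77.80 dB(A).
To meet 89.3 dB(A) overall, the treated exhaust stack may contribute at most 10^(89.3/10) − 6.026e+07 = 7.909e+08, i.e. 88.98 dB(A).
Required insertion loss = 91.7 − 88.98 = 2.72 dB.

3 dB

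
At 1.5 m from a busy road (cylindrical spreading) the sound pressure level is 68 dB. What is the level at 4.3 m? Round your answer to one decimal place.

63.4 dB

For a line source, L₂ = L₁ − 10·log₁₀(r₂/r₁).
L₂ = 68 − 10·log₁₀(4.3/1.5) = 68 − 4.574 = 63.43 dB.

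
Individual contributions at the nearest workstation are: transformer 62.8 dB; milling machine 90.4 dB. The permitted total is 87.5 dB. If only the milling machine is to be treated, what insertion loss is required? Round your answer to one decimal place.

The untreated sources together contribute 10^(62.8/10) = 1.905e+06, i.e. 62.80 dB.
The limit corresponds to 10^(87.5/10) = 5.623e+08; subtracting the fixed part leaves 5.604e+08 for the milling machine, i.e. 87.49 dB.
Required insertion loss = 90.4 − 87.49 = 2.91 dB.

2.9 dB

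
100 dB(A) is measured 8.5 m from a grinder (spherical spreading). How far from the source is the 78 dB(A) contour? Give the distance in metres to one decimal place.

For a point source L₁ − L₂ = 20·log₁₀(r₂/r₁), so r₂ = r₁·10^((L₁−L₂)/20).
r₂ = 8.5·10^((100−78)/20) = 8.5·10^(22.0/20) = 107.01 m.

107.0 m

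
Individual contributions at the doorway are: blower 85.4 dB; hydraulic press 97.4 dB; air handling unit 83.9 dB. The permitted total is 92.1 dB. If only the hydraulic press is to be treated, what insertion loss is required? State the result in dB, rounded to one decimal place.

7.3 dB

The untreated sources together contribute 10^(85.4/10) + 10^(83.9/10) = 5.922e+08, i.e. 87.72 dB.
The limit corresponds to 10^(92.1/10) = 1.622e+09; subtracting the fixed part leaves 1.030e+09 for the hydraulic press, i.e. 90.13 dB.
Required insertion loss = 97.4 − 90.13 = 7.27 dB.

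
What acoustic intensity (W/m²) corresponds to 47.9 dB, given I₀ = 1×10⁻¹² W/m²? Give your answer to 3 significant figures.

6.17e-08 W/m²

I/I₀ = 10^(47.9/10) = 6.166e+04, so I = 6.166e+04 × 10⁻¹² W/m².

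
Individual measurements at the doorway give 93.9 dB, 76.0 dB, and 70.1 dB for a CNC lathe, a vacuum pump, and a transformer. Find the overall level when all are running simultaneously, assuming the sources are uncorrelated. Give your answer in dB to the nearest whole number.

Incoherent sources combine by intensity addition: L_total = 10·log₁₀(Σ 10^(L_i/10)).
Σ 10^(L/10) = 10^(93.9/10) + 10^(76.0/10) + 10^(70.1/10) = 2.505e+09.
L_total = 10·log₁₀(2.505e+09) = 93.99 dB.

94 dB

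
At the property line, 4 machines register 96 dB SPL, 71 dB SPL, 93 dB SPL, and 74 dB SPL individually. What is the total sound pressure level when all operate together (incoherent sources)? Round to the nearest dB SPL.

98 dB SPL

Incoherent sources combine by intensity addition: L_total = 10·log₁₀(Σ 10^(L_i/10)).
Σ 10^(L/10) = 10^(96/10) + 10^(71/10) + 10^(93/10) + 10^(74/10) = 6.014e+09.
L_total = 10·log₁₀(6.014e+09) = 97.79 dB SPL.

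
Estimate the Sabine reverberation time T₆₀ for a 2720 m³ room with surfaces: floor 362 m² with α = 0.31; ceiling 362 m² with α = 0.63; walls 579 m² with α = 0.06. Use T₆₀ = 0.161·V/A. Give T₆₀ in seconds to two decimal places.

Total absorption A = 362·0.31 + 362·0.63 + 579·0.06 = 375.02 m² sabins.
T₆₀ = 0.161 × 2720 / 375.02 = 1.168 s.

1.17 s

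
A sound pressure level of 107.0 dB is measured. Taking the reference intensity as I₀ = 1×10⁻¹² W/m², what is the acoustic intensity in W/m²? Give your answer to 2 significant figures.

0.050 W/m²

I = I₀·10^(L/10) = 10⁻¹² × 10^(107.0/10) = 10^(-1.300).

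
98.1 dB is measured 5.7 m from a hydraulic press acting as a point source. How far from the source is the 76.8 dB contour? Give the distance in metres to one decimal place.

66.2 m

The 21.3 dB drop corresponds to a distance ratio of 10^(21.3/20) for a point source.
r₂ = 5.7·10^((98.1−76.8)/20) = 5.7·10^(21.3/20) = 66.20 m.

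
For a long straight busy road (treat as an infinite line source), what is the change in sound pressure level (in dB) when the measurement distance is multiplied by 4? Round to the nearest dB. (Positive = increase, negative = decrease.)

-6 dB

With cylindrical spreading the level changes by −10·log₁₀(r₂/r₁).
ΔL = −10·log₁₀(4) = -6.02 dB.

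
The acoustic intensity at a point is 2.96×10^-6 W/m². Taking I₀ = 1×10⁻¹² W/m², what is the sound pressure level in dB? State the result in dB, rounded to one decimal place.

Dividing by I₀ shifts the exponent by 12: I/I₀ = 2.96×10^6.
L = 10·(0.4713 + 6) = 64.71 dB.

64.7 dB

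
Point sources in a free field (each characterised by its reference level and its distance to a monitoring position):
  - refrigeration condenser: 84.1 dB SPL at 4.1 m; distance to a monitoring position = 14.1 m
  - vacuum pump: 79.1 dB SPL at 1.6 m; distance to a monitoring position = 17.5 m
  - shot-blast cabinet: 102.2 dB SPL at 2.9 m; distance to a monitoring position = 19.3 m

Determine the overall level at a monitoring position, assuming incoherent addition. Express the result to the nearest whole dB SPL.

86 dB SPL

Propagate each source to the receiver with L = L_ref − 20·log₁₀(r/r_ref), then add intensities.
refrigeration condenser: 84.1 − 20·log₁₀(14.1/4.1) = 84.1 − 10.73 = 73.37 dB SPL.
vacuum pump: 79.1 − 20·log₁₀(17.5/1.6) = 79.1 − 20.78 = 58.32 dB SPL.
shot-blast cabinet: 102.2 − 20·log₁₀(19.3/2.9) = 102.2 − 16.46 = 85.74 dB SPL.
Σ 10^(L/10) = 3.971e+08 → L_total = 10·log₁₀(3.971e+08) = 85.99 dB SPL.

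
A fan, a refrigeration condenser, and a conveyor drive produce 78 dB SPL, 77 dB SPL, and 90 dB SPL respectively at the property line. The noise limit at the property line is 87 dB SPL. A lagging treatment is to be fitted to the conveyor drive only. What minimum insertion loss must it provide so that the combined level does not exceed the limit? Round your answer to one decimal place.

4.1 dB

Fixed contribution from the other sources: Σ 10^(L/10) = 10^(78/10) + 10^(77/10) = 1.132e+08 (80.54 dB SPL).
To meet 87 dB SPL overall, the treated conveyor drive may contribute at most 10^(87/10) − 1.132e+08 = 3.880e+08, i.e. 85.89 dB SPL.
So the conveyor drive must be reduced from 90 to 85.89 dB SPL: IL = 4.11 dB.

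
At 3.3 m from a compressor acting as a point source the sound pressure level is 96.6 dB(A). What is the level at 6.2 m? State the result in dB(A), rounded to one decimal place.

91.1 dB(A)

For a point source, L₂ = L₁ − 20·log₁₀(r₂/r₁).
L₂ = 96.6 − 20·log₁₀(6.2/3.3) = 96.6 − 5.478 = 91.12 dB(A).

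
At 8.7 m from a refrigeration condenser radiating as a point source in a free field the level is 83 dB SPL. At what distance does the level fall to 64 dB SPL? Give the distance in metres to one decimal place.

77.5 m

For a point source L₁ − L₂ = 20·log₁₀(r₂/r₁), so r₂ = r₁·10^((L₁−L₂)/20).
r₂ = 8.7·10^((83−64)/20) = 8.7·10^(19.0/20) = 77.54 m.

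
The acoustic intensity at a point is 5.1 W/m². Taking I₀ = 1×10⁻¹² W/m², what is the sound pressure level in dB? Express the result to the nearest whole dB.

127 dB

Dividing by I₀ shifts the exponent by 12: I/I₀ = 5.1×10^12.
L = 10·(0.7076 + 12) = 127.08 dB.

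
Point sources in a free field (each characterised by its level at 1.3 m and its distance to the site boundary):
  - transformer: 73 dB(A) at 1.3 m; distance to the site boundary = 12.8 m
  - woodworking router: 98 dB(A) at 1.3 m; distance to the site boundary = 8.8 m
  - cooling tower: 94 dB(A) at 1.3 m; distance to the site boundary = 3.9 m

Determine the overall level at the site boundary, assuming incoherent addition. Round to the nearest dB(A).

86 dB(A)

Propagate each source to the receiver with L = L_ref − 20·log₁₀(r/r_ref), then add intensities.
transformer: 73 − 20·log₁₀(12.8/1.3) = 73 − 19.87 = 53.13 dB(A).
woodworking router: 98 − 20·log₁₀(8.8/1.3) = 98 − 16.61 = 81.39 dB(A).
cooling tower: 94 − 20·log₁₀(3.9/1.3) = 94 − 9.54 = 84.46 dB(A).
Σ 10^(L/10) = 4.170e+08 → L_total = 10·log₁₀(4.170e+08) = 86.20 dB(A).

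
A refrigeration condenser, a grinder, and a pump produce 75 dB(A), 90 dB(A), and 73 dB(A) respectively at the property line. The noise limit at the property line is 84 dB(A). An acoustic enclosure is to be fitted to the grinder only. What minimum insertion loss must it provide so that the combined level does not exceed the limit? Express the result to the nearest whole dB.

7 dB

Everything except the grinder sums to 10^(75/10) + 10^(73/10) = 5.158e+07 in linear terms, 77.12 dB(A).
The limit corresponds to 10^(84/10) = 2.512e+08; subtracting the fixed part leaves 1.996e+08 for the grinder, i.e. 83.00 dB(A).
Required insertion loss = 90 − 83.00 = 7.00 dB.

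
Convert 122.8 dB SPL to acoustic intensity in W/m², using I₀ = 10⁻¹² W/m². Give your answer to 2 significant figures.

1.9 W/m²

I = I₀·10^(L/10) = 10⁻¹² × 10^(122.8/10) = 10^(0.280).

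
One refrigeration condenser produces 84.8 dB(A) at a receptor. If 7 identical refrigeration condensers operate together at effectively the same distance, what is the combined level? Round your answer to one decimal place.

93.3 dB(A)

L_total = L₁ + 10·log₁₀ N for N identical incoherent sources.
L_total = 84.8 + 10·log₁₀(7) = 84.8 + 8.451 = 93.25 dB(A).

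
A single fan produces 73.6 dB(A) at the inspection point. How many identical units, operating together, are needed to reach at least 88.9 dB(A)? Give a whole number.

Need L₁ + 10·log₁₀ N ≥ 88.9, i.e. log₁₀ N ≥ 1.53.
N ≥ 10^(15.3/10) = 33.884, so N = 34.

34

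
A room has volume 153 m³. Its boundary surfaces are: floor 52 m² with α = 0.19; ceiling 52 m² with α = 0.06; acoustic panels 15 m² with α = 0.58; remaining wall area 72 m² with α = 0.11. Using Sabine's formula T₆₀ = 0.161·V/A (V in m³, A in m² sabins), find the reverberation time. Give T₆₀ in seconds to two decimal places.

A = Σ Sᵢαᵢ = 52·0.19 + 52·0.06 + 15·0.58 + 72·0.11 = 29.62 m².
T₆₀ = 0.161 × 153 / 29.62 = 0.832 s.

0.83 s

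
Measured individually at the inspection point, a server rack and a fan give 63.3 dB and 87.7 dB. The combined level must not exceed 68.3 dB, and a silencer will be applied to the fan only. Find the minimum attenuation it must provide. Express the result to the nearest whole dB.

Everything except the fan sums to 10^(63.3/10) = 2.138e+06 in linear terms, 63.30 dB.
The limit corresponds to 10^(68.3/10) = 6.761e+06; subtracting the fixed part leaves 4.623e+06 for the fan, i.e. 66.65 dB.
So the fan must be reduced from 87.7 to 66.65 dB: IL = 21.05 dB.

21 dB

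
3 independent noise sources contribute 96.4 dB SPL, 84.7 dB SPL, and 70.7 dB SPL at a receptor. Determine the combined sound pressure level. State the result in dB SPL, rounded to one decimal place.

Incoherent sources combine by intensity addition: L_total = 10·log₁₀(Σ 10^(L_i/10)).
Σ 10^(L/10) = 10^(96.4/10) + 10^(84.7/10) + 10^(70.7/10) = 4.672e+09.
L_total = 10·log₁₀(4.672e+09) = 96.70 dB SPL.

96.7 dB SPL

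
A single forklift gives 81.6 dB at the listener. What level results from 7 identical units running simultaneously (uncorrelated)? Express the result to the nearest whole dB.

90 dB

L_total = L₁ + 10·log₁₀ N for N identical incoherent sources.
L_total = 81.6 + 10·log₁₀(7) = 81.6 + 8.451 = 90.05 dB.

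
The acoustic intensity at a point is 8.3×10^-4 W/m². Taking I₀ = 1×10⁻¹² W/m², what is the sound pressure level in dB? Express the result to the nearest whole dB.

89 dB

I/I₀ = 8.3×10^-4/10⁻¹² = 8.3×10^8, and L = 10·log₁₀(I/I₀).
L = 10·(0.9191 + 8) = 89.19 dB.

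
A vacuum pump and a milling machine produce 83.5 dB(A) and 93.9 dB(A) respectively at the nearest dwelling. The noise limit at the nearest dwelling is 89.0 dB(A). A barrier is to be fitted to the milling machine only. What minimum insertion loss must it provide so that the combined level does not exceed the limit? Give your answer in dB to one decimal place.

6.3 dB

The untreated sources together contribute 10^(83.5/10) = 2.239e+08, i.e. 83.50 dB(A).
The limit corresponds to 10^(89.0/10) = 7.943e+08; subtracting the fixed part leaves 5.705e+08 for the milling machine, i.e. 87.56 dB(A).
So the milling machine must be reduced from 93.9 to 87.56 dB(A): IL = 6.34 dB.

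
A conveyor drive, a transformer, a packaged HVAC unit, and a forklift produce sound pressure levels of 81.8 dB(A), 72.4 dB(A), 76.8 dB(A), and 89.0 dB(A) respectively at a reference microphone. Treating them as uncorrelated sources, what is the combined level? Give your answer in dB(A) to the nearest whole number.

90 dB(A)

Incoherent sources combine by intensity addition: L_total = 10·log₁₀(Σ 10^(L_i/10)).
Σ 10^(L/10) = 10^(81.8/10) + 10^(72.4/10) + 10^(76.8/10) + 10^(89.0/10) = 1.011e+09.
L_total = 10·log₁₀(1.011e+09) = 90.05 dB(A).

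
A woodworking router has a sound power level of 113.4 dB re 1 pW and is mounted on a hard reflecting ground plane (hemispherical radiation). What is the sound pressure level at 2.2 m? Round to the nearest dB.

99 dB

L_p = L_w − 10·log₁₀(2π·r²) with r = 2.2 m.
2π·r² = 30.41 m², 10·log₁₀ of that is 14.830 dB.
L_p = 113.4 − 14.830 = 98.57 dB.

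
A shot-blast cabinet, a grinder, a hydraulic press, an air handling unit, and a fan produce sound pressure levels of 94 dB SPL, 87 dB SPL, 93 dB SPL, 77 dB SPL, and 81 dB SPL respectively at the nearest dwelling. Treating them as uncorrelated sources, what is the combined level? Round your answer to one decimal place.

97.1 dB SPL

For uncorrelated sources the intensities add, so convert each level to linear form, sum, and take 10·log₁₀ of the total.
Σ 10^(L/10) = 10^(94/10) + 10^(87/10) + 10^(93/10) + 10^(77/10) + 10^(81/10) = 5.184e+09.
L_total = 10·log₁₀(5.184e+09) = 97.15 dB SPL.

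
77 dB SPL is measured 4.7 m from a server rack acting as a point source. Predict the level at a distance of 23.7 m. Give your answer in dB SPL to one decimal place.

62.9 dB SPL

For a point source, L₂ = L₁ − 20·log₁₀(r₂/r₁).
L₂ = 77 − 20·log₁₀(23.7/4.7) = 77 − 14.053 = 62.95 dB SPL.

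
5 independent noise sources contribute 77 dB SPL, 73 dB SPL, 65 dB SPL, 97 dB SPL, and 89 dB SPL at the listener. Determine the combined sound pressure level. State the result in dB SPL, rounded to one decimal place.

97.7 dB SPL

Incoherent sources combine by intensity addition: L_total = 10·log₁₀(Σ 10^(L_i/10)).
Σ 10^(L/10) = 10^(77/10) + 10^(73/10) + 10^(65/10) + 10^(97/10) + 10^(89/10) = 5.879e+09.
L_total = 10·log₁₀(5.879e+09) = 97.69 dB SPL.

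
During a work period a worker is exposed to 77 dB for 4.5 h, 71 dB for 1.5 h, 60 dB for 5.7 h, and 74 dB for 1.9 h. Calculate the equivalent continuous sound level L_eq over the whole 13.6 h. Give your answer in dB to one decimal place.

The energy average is taken in the linear domain: L_eq = 10·log₁₀[(Σ tᵢ·10^(Lᵢ/10))/T], T = 13.6 h.
Σ tᵢ·10^(Lᵢ/10) = 4.5·10^(77/10) + 1.5·10^(71/10) + 5.7·10^(60/10) + 1.9·10^(74/10) = 2.978e+08.
L_eq = 10·log₁₀(2.978e+08/13.6) = 73.40 dB.

73.4 dB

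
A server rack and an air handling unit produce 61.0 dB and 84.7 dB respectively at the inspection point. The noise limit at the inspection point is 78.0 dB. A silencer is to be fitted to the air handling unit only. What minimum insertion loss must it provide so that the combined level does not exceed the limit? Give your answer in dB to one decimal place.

The untreated sources together contribute 10^(61.0/10) = 1.259e+06, i.e. 61.00 dB.
The limit corresponds to 10^(78.0/10) = 6.310e+07; subtracting the fixed part leaves 6.184e+07 for the air handling unit, i.e. 77.91 dB.
So the air handling unit must be reduced from 84.7 to 77.91 dB: IL = 6.79 dB.

6.8 dB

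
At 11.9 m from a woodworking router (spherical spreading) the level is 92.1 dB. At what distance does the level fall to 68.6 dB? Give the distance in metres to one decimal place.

Point-source spreading drops the level by 20·log₁₀(r₂/r₁); inverting, r₂/r₁ = 10^(ΔL/20).
r₂ = 11.9·10^((92.1−68.6)/20) = 11.9·10^(23.5/20) = 178.05 m.

178.1 m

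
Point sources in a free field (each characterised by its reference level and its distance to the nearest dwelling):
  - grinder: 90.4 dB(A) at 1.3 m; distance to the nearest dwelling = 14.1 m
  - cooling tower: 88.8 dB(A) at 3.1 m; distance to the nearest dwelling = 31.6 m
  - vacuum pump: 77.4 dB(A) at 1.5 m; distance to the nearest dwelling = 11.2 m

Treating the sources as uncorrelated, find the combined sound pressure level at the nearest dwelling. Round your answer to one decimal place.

Propagate each source to the receiver with L = L_ref − 20·log₁₀(r/r_ref), then add intensities.
grinder: 90.4 − 20·log₁₀(14.1/1.3) = 90.4 − 20.71 = 69.69 dB(A).
cooling tower: 88.8 − 20·log₁₀(31.6/3.1) = 88.8 − 20.17 = 68.63 dB(A).
vacuum pump: 77.4 − 20·log₁₀(11.2/1.5) = 77.4 − 17.46 = 59.94 dB(A).
Σ 10^(L/10) = 1.761e+07 → L_total = 10·log₁₀(1.761e+07) = 72.46 dB(A).

72.5 dB(A)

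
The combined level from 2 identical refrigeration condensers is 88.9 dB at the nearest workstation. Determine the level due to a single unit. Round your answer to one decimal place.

Dividing the total intensity by 2 lowers the level by 10·log₁₀ 2 = 3.010 dB: L₁ = 88.9 − 3.010.

85.9 dB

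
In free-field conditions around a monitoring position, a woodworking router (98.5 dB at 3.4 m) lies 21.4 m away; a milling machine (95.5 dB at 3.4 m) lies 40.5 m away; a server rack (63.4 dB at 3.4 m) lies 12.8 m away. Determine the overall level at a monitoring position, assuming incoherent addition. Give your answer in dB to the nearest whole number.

Propagate each source to the receiver with L = L_ref − 20·log₁₀(r/r_ref), then add intensities.
woodworking router: 98.5 − 20·log₁₀(21.4/3.4) = 98.5 − 15.98 = 82.52 dB.
milling machine: 95.5 − 20·log₁₀(40.5/3.4) = 95.5 − 21.52 = 73.98 dB.
server rack: 63.4 − 20·log₁₀(12.8/3.4) = 63.4 − 11.51 = 51.89 dB.
Σ 10^(L/10) = 2.039e+08 → L_total = 10·log₁₀(2.039e+08) = 83.09 dB.

83 dB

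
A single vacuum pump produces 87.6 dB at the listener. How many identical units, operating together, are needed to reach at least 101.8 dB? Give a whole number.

The shortfall is 101.8 − 87.6 = 14.2 dB, and N units add 10·log₁₀ N, so need 10·log₁₀ N ≥ 14.2.
N ≥ 10^(14.2/10) = 26.303, so N = 27.

27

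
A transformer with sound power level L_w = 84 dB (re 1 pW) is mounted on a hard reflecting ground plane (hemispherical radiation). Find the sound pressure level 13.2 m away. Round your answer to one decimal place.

53.6 dB

L_p = L_w − 10·log₁₀(2π·r²) with r = 13.2 m.
2π·r² = 1095 m², 10·log₁₀ of that is 30.393 dB.
L_p = 84 − 30.393 = 53.61 dB.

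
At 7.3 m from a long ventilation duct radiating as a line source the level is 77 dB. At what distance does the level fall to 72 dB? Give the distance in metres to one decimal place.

For a line source L₁ − L₂ = 10·log₁₀(r₂/r₁), so r₂ = r₁·10^((L₁−L₂)/10).
r₂ = 7.3·10^((77−72)/10) = 7.3·10^(5.0/10) = 23.08 m.

23.1 m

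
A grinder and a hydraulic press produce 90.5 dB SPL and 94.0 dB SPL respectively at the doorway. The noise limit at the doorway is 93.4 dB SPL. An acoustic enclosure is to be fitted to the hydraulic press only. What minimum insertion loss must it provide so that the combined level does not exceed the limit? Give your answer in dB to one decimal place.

Fixed contribution from the other source: Σ 10^(L/10) = 10^(90.5/10) = 1.122e+09 (90.50 dB SPL).
To meet 93.4 dB SPL overall, the treated hydraulic press may contribute at most 10^(93.4/10) − 1.122e+09 = 1.066e+09, i.e. 90.28 dB SPL.
Required insertion loss = 94.0 − 90.28 = 3.72 dB.

3.7 dB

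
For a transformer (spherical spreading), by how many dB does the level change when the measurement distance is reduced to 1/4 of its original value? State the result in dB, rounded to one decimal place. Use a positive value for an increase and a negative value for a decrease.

+12.0 dB

With spherical spreading the level changes by −20·log₁₀(r₂/r₁).
ΔL = −20·log₁₀(0.25) = +12.04 dB.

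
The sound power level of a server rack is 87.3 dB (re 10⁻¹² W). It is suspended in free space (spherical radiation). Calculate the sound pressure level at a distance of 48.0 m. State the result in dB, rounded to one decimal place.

L_p = L_w − 10·log₁₀(4π·r²) with r = 48.0 m.
4π·r² = 2.895e+04 m², 10·log₁₀ of that is 44.617 dB.
L_p = 87.3 − 44.617 = 42.68 dB.

42.7 dB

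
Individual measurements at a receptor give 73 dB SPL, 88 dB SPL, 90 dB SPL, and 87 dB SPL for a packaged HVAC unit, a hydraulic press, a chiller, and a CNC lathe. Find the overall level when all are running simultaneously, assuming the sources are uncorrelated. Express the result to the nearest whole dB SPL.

Incoherent sources combine by intensity addition: L_total = 10·log₁₀(Σ 10^(L_i/10)).
Σ 10^(L/10) = 10^(73/10) + 10^(88/10) + 10^(90/10) + 10^(87/10) = 2.152e+09.
L_total = 10·log₁₀(2.152e+09) = 93.33 dB SPL.

93 dB SPL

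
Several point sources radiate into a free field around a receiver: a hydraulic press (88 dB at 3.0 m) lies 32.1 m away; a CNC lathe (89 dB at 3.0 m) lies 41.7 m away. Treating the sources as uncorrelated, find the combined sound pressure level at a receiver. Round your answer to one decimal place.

First find each source's level at the receiver (point-source: −20·log₁₀(r/r_ref)), then combine on an intensity basis.
hydraulic press: 88 − 20·log₁₀(32.1/3.0) = 88 − 20.59 = 67.41 dB.
CNC lathe: 89 − 20·log₁₀(41.7/3.0) = 89 − 22.86 = 66.14 dB.
Σ 10^(L/10) = 9.622e+06 → L_total = 10·log₁₀(9.622e+06) = 69.83 dB.

69.8 dB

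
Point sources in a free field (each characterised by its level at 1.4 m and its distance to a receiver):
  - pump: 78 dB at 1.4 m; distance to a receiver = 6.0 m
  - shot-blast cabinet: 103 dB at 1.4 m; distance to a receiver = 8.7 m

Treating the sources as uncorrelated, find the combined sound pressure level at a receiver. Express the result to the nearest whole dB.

87 dB

First find each source's level at the receiver (point-source: −20·log₁₀(r/r_ref)), then combine on an intensity basis.
pump: 78 − 20·log₁₀(6.0/1.4) = 78 − 12.64 = 65.36 dB.
shot-blast cabinet: 103 − 20·log₁₀(8.7/1.4) = 103 − 15.87 = 87.13 dB.
Σ 10^(L/10) = 5.201e+08 → L_total = 10·log₁₀(5.201e+08) = 87.16 dB.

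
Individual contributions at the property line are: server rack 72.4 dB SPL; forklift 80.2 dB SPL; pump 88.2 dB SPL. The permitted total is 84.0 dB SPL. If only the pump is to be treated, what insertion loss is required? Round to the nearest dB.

Fixed contribution from the other sources: Σ 10^(L/10) = 10^(72.4/10) + 10^(80.2/10) = 1.221e+08 (80.87 dB SPL).
The limit corresponds to 10^(84.0/10) = 2.512e+08; subtracting the fixed part leaves 1.291e+08 for the pump, i.e. 81.11 dB SPL.
Required insertion loss = 88.2 − 81.11 = 7.09 dB.

7 dB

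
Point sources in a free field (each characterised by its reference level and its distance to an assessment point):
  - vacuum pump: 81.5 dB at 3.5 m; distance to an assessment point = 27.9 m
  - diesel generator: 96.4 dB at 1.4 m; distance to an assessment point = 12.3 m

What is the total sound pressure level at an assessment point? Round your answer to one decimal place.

77.7 dB

Apply inverse-square spreading to bring every level to the receiver, then sum 10^(L/10).
vacuum pump: 81.5 − 20·log₁₀(27.9/3.5) = 81.5 − 18.03 = 63.47 dB.
diesel generator: 96.4 − 20·log₁₀(12.3/1.4) = 96.4 − 18.88 = 77.52 dB.
Σ 10^(L/10) = 5.877e+07 → L_total = 10·log₁₀(5.877e+07) = 77.69 dB.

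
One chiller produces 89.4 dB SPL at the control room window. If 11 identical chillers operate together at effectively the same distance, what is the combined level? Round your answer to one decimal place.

L_total = L₁ + 10·log₁₀ N for N identical incoherent sources.
L_total = 89.4 + 10·log₁₀(11) = 89.4 + 10.414 = 99.81 dB SPL.

99.8 dB SPL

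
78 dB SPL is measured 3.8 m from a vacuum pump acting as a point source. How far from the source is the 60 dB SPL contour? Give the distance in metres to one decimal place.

The 18.0 dB drop corresponds to a distance ratio of 10^(18.0/20) for a point source.
r₂ = 3.8·10^((78−60)/20) = 3.8·10^(18.0/20) = 30.18 m.

30.2 m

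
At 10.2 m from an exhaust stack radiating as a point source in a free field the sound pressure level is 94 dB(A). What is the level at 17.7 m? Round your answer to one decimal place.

89.2 dB(A)

Spherical spreading from a point source gives a 20·log₁₀(r₂/r₁) drop.
L₂ = 94 − 20·log₁₀(17.7/10.2) = 94 − 4.787 = 89.21 dB(A).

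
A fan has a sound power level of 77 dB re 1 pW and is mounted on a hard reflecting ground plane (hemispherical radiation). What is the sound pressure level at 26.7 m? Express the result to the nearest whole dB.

The power spreads over a hemisphere of area 2π·r², so L_p = L_w − 10·log₁₀(2π·r²).
2π·r² = 4479 m², 10·log₁₀ of that is 36.512 dB.
L_p = 77 − 36.512 = 40.49 dB.

40 dB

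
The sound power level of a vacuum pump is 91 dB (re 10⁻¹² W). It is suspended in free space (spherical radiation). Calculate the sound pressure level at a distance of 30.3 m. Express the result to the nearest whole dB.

Free-field spherical radiation: L_p = L_w − 10·log₁₀(4π·r²), r = 30.3 m.
4π·r² = 1.154e+04 m², 10·log₁₀ of that is 40.621 dB.
L_p = 91 − 40.621 = 50.38 dB.

50 dB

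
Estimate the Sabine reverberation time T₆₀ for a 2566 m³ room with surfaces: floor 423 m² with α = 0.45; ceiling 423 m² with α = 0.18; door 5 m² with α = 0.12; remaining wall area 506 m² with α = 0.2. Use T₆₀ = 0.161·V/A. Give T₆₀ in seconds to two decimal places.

1.12 s

Total absorption A = 423·0.45 + 423·0.18 + 5·0.12 + 506·0.2 = 368.29 m² sabins.
T₆₀ = 0.161·V/A = 0.161·2566/368.29 = 1.122 s.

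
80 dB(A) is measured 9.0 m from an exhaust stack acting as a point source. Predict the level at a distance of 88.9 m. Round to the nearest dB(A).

60 dB(A)

Spherical spreading from a point source gives a 20·log₁₀(r₂/r₁) drop.
L₂ = 80 − 20·log₁₀(88.9/9.0) = 80 − 19.893 = 60.11 dB(A).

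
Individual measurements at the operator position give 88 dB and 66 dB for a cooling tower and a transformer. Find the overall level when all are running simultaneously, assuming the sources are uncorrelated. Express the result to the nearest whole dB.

88 dB

Incoherent sources combine by intensity addition: L_total = 10·log₁₀(Σ 10^(L_i/10)).
Σ 10^(L/10) = 10^(88/10) + 10^(66/10) = 6.349e+08.
L_total = 10·log₁₀(6.349e+08) = 88.03 dB.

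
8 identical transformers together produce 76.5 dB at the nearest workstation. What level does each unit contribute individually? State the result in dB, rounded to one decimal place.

67.5 dB

8 equal contributions raise the level by 10·log₁₀ 8 = 9.031 dB, so each unit alone gives 76.5 − 9.031.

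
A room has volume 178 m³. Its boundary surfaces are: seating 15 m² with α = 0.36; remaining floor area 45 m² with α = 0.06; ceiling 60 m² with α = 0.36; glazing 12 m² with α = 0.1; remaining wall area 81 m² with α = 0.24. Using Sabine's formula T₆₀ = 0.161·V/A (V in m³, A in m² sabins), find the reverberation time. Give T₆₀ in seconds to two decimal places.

0.57 s

Total absorption A = 15·0.36 + 45·0.06 + 60·0.36 + 12·0.1 + 81·0.24 = 50.34 m² sabins.
T₆₀ = 0.161 × 178 / 50.34 = 0.569 s.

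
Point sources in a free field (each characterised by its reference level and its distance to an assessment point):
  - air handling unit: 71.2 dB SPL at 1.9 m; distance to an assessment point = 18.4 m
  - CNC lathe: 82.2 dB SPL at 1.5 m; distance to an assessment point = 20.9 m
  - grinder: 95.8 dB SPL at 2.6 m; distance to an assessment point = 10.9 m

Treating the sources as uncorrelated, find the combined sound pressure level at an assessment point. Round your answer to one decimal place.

83.4 dB SPL

Apply inverse-square spreading to bring every level to the receiver, then sum 10^(L/10).
air handling unit: 71.2 − 20·log₁₀(18.4/1.9) = 71.2 − 19.72 = 51.48 dB SPL.
CNC lathe: 82.2 − 20·log₁₀(20.9/1.5) = 82.2 − 22.88 = 59.32 dB SPL.
grinder: 95.8 − 20·log₁₀(10.9/2.6) = 95.8 − 12.45 = 83.35 dB SPL.
Σ 10^(L/10) = 2.173e+08 → L_total = 10·log₁₀(2.173e+08) = 83.37 dB SPL.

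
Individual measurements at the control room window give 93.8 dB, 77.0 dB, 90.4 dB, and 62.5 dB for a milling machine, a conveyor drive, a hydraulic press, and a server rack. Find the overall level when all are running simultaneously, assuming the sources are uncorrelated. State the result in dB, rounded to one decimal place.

95.5 dB

Incoherent sources combine by intensity addition: L_total = 10·log₁₀(Σ 10^(L_i/10)).
Σ 10^(L/10) = 10^(93.8/10) + 10^(77.0/10) + 10^(90.4/10) + 10^(62.5/10) = 3.547e+09.
L_total = 10·log₁₀(3.547e+09) = 95.50 dB.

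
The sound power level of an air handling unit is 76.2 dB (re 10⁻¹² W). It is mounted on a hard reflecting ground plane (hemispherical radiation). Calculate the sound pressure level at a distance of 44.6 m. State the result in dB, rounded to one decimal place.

35.2 dB

Free-field hemispherical radiation: L_p = L_w − 10·log₁₀(2π·r²), r = 44.6 m.
2π·r² = 1.25e+04 m², 10·log₁₀ of that is 40.968 dB.
L_p = 76.2 − 40.968 = 35.23 dB.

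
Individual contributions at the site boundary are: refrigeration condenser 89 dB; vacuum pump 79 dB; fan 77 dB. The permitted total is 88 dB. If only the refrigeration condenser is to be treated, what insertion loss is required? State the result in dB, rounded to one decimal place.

Fixed contribution from the other sources: Σ 10^(L/10) = 10^(79/10) + 10^(77/10) = 1.296e+08 (81.12 dB).
The limit corresponds to 10^(88/10) = 6.310e+08; subtracting the fixed part leaves 5.014e+08 for the refrigeration condenser, i.e. 87.00 dB.
So the refrigeration condenser must be reduced from 89 to 87.00 dB: IL = 2.00 dB.

2.0 dB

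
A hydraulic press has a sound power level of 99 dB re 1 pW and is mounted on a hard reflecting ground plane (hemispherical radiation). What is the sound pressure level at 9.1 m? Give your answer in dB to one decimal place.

71.8 dB

Free-field hemispherical radiation: L_p = L_w − 10·log₁₀(2π·r²), r = 9.1 m.
2π·r² = 520.3 m², 10·log₁₀ of that is 27.163 dB.
L_p = 99 − 27.163 = 71.84 dB.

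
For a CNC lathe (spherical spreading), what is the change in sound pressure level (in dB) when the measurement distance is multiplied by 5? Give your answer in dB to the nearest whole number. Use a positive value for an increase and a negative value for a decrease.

Point-source spreading: ΔL = −20·log₁₀(r₂/r₁).
ΔL = −20·log₁₀(5) = -13.98 dB.

-14 dB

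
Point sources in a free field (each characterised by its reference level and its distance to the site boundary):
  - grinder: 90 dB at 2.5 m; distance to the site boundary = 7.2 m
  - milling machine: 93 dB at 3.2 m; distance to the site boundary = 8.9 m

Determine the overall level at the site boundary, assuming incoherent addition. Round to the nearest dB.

Propagate each source to the receiver with L = L_ref − 20·log₁₀(r/r_ref), then add intensities.
grinder: 90 − 20·log₁₀(7.2/2.5) = 90 − 9.19 = 80.81 dB.
milling machine: 93 − 20·log₁₀(8.9/3.2) = 93 − 8.88 = 84.12 dB.
Σ 10^(L/10) = 3.785e+08 → L_total = 10·log₁₀(3.785e+08) = 85.78 dB.

86 dB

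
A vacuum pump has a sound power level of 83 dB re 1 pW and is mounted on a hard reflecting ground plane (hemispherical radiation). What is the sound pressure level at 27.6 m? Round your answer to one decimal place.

46.2 dB

Free-field hemispherical radiation: L_p = L_w − 10·log₁₀(2π·r²), r = 27.6 m.
2π·r² = 4786 m², 10·log₁₀ of that is 36.800 dB.
L_p = 83 − 36.800 = 46.20 dB.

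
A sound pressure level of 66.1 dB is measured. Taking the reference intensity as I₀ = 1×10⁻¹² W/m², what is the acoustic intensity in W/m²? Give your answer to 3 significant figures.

L = 10·log₁₀(I/I₀) ⇒ I = I₀·10^(L/10) = 10⁻¹² × 10^6.61.

4.07e-06 W/m²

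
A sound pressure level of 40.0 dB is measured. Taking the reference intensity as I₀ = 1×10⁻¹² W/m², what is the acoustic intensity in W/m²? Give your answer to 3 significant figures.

I = I₀·10^(L/10) = 10⁻¹² × 10^(40.0/10) = 10^(-8.000).

1.00e-08 W/m²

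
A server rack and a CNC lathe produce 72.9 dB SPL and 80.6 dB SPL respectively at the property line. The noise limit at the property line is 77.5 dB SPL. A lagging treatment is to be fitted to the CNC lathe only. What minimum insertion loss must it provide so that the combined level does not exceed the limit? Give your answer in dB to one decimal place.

4.9 dB

Everything except the CNC lathe sums to 10^(72.9/10) = 1.950e+07 in linear terms, 72.90 dB SPL.
To meet 77.5 dB SPL overall, the treated CNC lathe may contribute at most 10^(77.5/10) − 1.950e+07 = 3.674e+07, i.e. 75.65 dB SPL.
Required insertion loss = 80.6 − 75.65 = 4.95 dB.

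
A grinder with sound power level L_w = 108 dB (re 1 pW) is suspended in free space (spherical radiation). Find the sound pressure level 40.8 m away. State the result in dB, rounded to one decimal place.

64.8 dB

The power spreads over a sphere of area 4π·r², so L_p = L_w − 10·log₁₀(4π·r²).
4π·r² = 2.092e+04 m², 10·log₁₀ of that is 43.205 dB.
L_p = 108 − 43.205 = 64.79 dB.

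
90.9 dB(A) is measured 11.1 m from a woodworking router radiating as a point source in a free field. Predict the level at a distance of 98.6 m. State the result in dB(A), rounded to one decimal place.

71.9 dB(A)

Point-source attenuation: ΔL = 20·log₁₀(r₂/r₁) = 20·log₁₀(98.6/11.1) = 18.971 dB.
L₂ = 90.9 − 20·log₁₀(98.6/11.1) = 90.9 − 18.971 = 71.93 dB(A).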